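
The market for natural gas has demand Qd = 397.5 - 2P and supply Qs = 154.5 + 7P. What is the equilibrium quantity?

Q* = 343.5

Set Qd = Qs: 397.5 - 2P = 154.5 + 7P.
243 = 9P, so P* = 27.
Q* = 397.5 − 2(27) = 343.5.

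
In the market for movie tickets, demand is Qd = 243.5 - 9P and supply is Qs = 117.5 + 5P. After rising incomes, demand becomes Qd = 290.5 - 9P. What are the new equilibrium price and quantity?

Original equilibrium: P* = 9, Q* = 162.5.
New equilibrium: 290.5 - 9P = 117.5 + 5P, so 173 = 14P and P' = 173/14; Q' = 290.5 − 9(173/14) = 1255/7.

P' = 173/14, Q' = 1255/7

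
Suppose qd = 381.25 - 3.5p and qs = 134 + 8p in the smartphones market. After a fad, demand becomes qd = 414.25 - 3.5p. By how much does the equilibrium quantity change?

Δq = 528/23

Original equilibrium: p* = 21.5, q* = 306.
New equilibrium: 414.25 - 3.5p = 134 + 8p, so 280.25 = 11.5p and p' = 1121/46; q' = 414.25 − 3.5(1121/46) = 7566/23.
Change in quantity: 7566/23 − 306 = 528/23.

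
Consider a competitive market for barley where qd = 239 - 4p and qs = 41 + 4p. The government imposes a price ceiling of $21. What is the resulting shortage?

Shortage = 30

Equilibrium price would be p* = 24.75, so the ceiling at 21 binds.
At p = 21: qd = 239 − 4(21) = 155, qs = 41 + 4(21) = 125.
Shortage = 155 − 125 = 30.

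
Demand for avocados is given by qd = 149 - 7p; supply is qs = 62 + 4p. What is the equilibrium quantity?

q* = 1030/11

Set qd = qs: 149 - 7p = 62 + 4p.
87 = 11p, so p* = 87/11.
q* = 149 − 7(87/11) = 1030/11.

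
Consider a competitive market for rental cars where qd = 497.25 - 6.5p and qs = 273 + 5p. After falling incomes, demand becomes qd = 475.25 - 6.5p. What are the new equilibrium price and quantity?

Original equilibrium: p* = 19.5, q* = 370.5.
New equilibrium: 475.25 - 6.5p = 273 + 5p, so 202.25 = 11.5p and p' = 809/46; q' = 475.25 − 6.5(809/46) = 16603/46.

p' = 809/46, q' = 16603/46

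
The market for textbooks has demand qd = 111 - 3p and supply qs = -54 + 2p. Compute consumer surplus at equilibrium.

Consumer surplus = 24

Equilibrium: 111 - 3p = -54 + 2p gives p* = 33, q* = 12.
Demand choke price (qd = 0): p = 37.
CS = ½(37 − 33)(12) = 24.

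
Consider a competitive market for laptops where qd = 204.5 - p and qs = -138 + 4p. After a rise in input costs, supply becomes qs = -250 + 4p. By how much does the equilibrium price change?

Original equilibrium: p* = 68.5, q* = 136.
New equilibrium: 204.5 - p = -250 + 4p, so 454.5 = 5p and p' = 90.9; q' = 204.5 − 1(90.9) = 113.6.
Change in price: 90.9 − 68.5 = 22.4.

Δp = 22.4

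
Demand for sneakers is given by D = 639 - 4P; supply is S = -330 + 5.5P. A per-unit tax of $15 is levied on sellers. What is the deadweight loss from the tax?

Deadweight loss = 4950/19

Pre-tax equilibrium: P* = 102, Q* = 231.
Tax on sellers shifts supply to S = -330 + 5.5(P − 15) = -412.5 + 5.5P.
639 - 4P = -412.5 + 5.5P gives buyer price Pb = 2103/19; sellers receive Ps = 2103/19 − 15 = 1818/19.
New quantity: Q = 639 − 4(2103/19) = 3729/19.
DWL = ½ × 15 × (231 − 3729/19) = 4950/19.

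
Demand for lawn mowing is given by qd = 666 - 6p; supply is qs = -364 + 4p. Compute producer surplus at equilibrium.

Equilibrium: 666 - 6p = -364 + 4p gives p* = 103, q* = 48.
Supply starts at p = 91 (where qs = 0).
PS = ½(103 − 91)(48) = 288.

Producer surplus = 288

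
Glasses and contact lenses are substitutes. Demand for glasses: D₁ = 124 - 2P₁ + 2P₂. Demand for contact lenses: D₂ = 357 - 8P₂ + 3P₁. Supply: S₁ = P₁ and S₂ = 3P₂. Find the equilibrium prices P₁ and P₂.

Market 1: 124 - 2P₁ + 2P₂ = P₁ → 3P₁ - 2P₂ = 124.
Market 2: 11P₂ - 3P₁ = 357.
Eliminating P₂: 11×(1) + 2×(2) gives 27P₁ = 2078, so P₁ = 2078/27.
Back-substitute into (2): P₂ = (357 + 3×2078/27) / 11 = 481/9.

P₁ = 2078/27, P₂ = 481/9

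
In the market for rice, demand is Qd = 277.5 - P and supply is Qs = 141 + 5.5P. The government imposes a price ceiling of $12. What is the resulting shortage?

Shortage = 58.5

Equilibrium price would be P* = 21, so the ceiling at 12 binds.
At P = 12: Qd = 277.5 − 1(12) = 265.5, Qs = 141 + 5.5(12) = 207.
Shortage = 265.5 − 207 = 58.5.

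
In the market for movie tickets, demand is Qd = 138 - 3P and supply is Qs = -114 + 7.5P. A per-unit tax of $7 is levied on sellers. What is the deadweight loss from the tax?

Deadweight loss = 52.5

Pre-tax equilibrium: P* = 24, Q* = 66.
Tax on sellers shifts supply to Qs = -114 + 7.5(P − 7) = -166.5 + 7.5P.
138 - 3P = -166.5 + 7.5P gives buyer price Pb = 29; sellers receive Ps = 29 − 7 = 22.
New quantity: Q = 138 − 3(29) = 51.
DWL = ½ × 7 × (66 − 51) = 52.5.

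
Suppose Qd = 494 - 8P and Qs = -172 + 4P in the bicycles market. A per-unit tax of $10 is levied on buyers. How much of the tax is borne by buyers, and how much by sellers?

Pre-tax equilibrium: P* = 55.5, Q* = 50.
Tax on buyers shifts demand to Qd = 494 − 8(P + 10) = 414 - 8P.
414 - 8P = -172 + 4P gives seller price Ps = 293/6; buyers pay Pb = 293/6 + 10 = 353/6.
New quantity: Q = 494 − 8(353/6) = 70/3.
Buyer burden = 353/6 − 55.5 = 10/3; seller burden = 55.5 − 293/6 = 20/3.

Buyers bear 10/3, sellers bear 20/3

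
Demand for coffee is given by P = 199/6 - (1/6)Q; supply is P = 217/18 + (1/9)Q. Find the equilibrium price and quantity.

P* = 20.5, Q* = 76

Set the two price expressions equal: 199/6 - (1/6)Q = 217/18 + (1/9)Q.
190/9 = (5/18)Q, so Q* = 76.
P* = 199/6 − (1/6)(76) = 20.5.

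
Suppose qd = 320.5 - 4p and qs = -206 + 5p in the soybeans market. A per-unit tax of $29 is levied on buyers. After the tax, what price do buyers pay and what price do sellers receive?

Pre-tax equilibrium: p* = 58.5, q* = 86.5.
Tax on buyers shifts demand to qd = 320.5 − 4(p + 29) = 204.5 - 4p.
204.5 - 4p = -206 + 5p gives seller price ps = 821/18; buyers pay pb = 821/18 + 29 = 1343/18.
New quantity: q = 320.5 − 4(1343/18) = 397/18.

Buyers pay 1343/18, sellers receive 821/18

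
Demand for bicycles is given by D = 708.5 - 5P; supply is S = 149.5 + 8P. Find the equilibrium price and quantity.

Set D = S: 708.5 - 5P = 149.5 + 8P.
559 = 13P, so P* = 43.
Q* = 708.5 − 5(43) = 493.5.

P* = 43, Q* = 493.5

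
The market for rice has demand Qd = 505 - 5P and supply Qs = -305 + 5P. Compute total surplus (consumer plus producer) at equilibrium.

Equilibrium: 505 - 5P = -305 + 5P gives P* = 81, Q* = 100.
Demand choke price: P = 101; supply starts at P = 61.
CS = ½(101 − 81)(100) = 1000; PS = ½(81 − 61)(100) = 1000.

Total surplus = 2000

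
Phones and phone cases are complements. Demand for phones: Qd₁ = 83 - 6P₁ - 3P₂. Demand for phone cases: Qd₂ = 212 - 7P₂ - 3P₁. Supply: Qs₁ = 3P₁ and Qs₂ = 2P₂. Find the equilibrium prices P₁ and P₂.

P₁ = 37/24, P₂ = 553/24

Market 1: 83 - 6P₁ - 3P₂ = 3P₁ → 9P₁ + 3P₂ = 83.
Market 2: 9P₂ + 3P₁ = 212.
Eliminating P₂: 9×(1) − 3×(2) gives 72P₁ = 111, so P₁ = 37/24.
Back-substitute into (2): P₂ = (212 − 3×37/24) / 9 = 553/24.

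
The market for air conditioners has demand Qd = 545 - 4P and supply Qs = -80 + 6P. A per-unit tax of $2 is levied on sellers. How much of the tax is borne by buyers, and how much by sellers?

Buyers bear $1.2, sellers bear $0.8

Pre-tax equilibrium: P* = 62.5, Q* = 295.
Tax on sellers shifts supply to Qs = -80 + 6(P − 2) = -92 + 6P.
545 - 4P = -92 + 6P gives buyer price Pb = 63.7; sellers receive Ps = 63.7 − 2 = 61.7.
New quantity: Q = 545 − 4(63.7) = 290.2.
Buyer burden = 63.7 − 62.5 = 1.2; seller burden = 62.5 − 61.7 = 0.8.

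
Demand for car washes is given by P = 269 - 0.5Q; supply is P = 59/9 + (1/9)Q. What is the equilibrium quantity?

Set the two price expressions equal: 269 - 0.5Q = 59/9 + (1/9)Q.
2362/9 = (11/18)Q, so Q* = 4724/11.
P* = 269 − (0.5)(4724/11) = 597/11.

Q* = 4724/11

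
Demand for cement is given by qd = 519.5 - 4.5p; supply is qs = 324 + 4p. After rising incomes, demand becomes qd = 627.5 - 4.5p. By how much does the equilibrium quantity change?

Δq = 864/17

Original equilibrium: p* = 23, q* = 416.
New equilibrium: 627.5 - 4.5p = 324 + 4p, so 303.5 = 8.5p and p' = 607/17; q' = 627.5 − 4.5(607/17) = 7936/17.
Change in quantity: 7936/17 − 416 = 864/17.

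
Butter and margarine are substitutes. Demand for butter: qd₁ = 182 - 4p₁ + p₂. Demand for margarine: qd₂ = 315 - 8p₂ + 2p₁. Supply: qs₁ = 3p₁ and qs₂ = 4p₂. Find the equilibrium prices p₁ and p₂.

p₁ = 2499/82, p₂ = 2569/82

Market 1: 182 - 4p₁ + p₂ = 3p₁ → 7p₁ - p₂ = 182.
Market 2: 12p₂ - 2p₁ = 315.
Eliminating p₂: 12×(1) + 1×(2) gives 82p₁ = 2499, so p₁ = 2499/82.
Back-substitute into (2): p₂ = (315 + 2×2499/82) / 12 = 2569/82.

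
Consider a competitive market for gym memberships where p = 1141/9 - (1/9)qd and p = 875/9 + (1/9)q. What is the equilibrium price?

p* = 112

Set the two price expressions equal: 1141/9 - (1/9)q = 875/9 + (1/9)q.
266/9 = (2/9)q, so q* = 133.
p* = 1141/9 − (1/9)(133) = 112.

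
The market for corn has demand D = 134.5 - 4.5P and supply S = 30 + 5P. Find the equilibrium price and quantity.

P* = 11, Q* = 85

Set D = S: 134.5 - 4.5P = 30 + 5P.
104.5 = 9.5P, so P* = 11.
Q* = 134.5 − 4.5(11) = 85.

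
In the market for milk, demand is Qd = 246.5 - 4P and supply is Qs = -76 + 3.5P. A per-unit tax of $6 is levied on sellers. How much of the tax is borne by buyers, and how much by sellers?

Pre-tax equilibrium: P* = 43, Q* = 74.5.
Tax on sellers shifts supply to Qs = -76 + 3.5(P − 6) = -97 + 3.5P.
246.5 - 4P = -97 + 3.5P gives buyer price Pb = 45.8; sellers receive Ps = 45.8 − 6 = 39.8.
New quantity: Q = 246.5 − 4(45.8) = 63.3.
Buyer burden = 45.8 − 43 = 2.8; seller burden = 43 − 39.8 = 3.2.

Buyers bear $2.8, sellers bear $3.2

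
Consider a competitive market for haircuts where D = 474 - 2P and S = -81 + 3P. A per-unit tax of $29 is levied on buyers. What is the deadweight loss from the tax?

Deadweight loss = 504.6

Pre-tax equilibrium: P* = 111, Q* = 252.
Tax on buyers shifts demand to D = 474 − 2(P + 29) = 416 - 2P.
416 - 2P = -81 + 3P gives seller price Ps = 99.4; buyers pay Pb = 99.4 + 29 = 128.4.
New quantity: Q = 474 − 2(128.4) = 217.2.
DWL = ½ × 29 × (252 − 217.2) = 504.6.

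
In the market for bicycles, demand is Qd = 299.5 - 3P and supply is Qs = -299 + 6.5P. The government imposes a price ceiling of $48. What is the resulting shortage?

Equilibrium price would be P* = 63, so the ceiling at 48 binds.
At P = 48: Qd = 299.5 − 3(48) = 155.5, Qs = -299 + 6.5(48) = 13.
Shortage = 155.5 − 13 = 142.5.

Shortage = 142.5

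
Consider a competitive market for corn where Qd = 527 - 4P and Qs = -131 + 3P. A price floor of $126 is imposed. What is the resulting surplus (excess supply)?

Surplus = 224

Equilibrium price would be P* = 94, so the floor at 126 binds.
At P = 126: Qd = 23, Qs = 247.
Surplus = 247 − 23 = 224.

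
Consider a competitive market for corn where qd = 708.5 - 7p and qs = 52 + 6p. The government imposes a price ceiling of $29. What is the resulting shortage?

Equilibrium price would be p* = 50.5, so the ceiling at 29 binds.
At p = 29: qd = 708.5 − 7(29) = 505.5, qs = 52 + 6(29) = 226.
Shortage = 505.5 − 226 = 279.5.

Shortage = 279.5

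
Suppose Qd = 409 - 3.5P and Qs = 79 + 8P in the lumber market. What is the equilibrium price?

Set Qd = Qs: 409 - 3.5P = 79 + 8P.
330 = 11.5P, so P* = 660/23.
Q* = 409 − 3.5(660/23) = 7097/23.

P* = 660/23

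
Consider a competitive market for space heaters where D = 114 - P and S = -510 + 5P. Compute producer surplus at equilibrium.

Equilibrium: 114 - P = -510 + 5P gives P* = 104, Q* = 10.
Supply starts at P = 102 (where S = 0).
PS = ½(104 − 102)(10) = 10.

Producer surplus = 10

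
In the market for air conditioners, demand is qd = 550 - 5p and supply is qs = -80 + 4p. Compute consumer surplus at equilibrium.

Consumer surplus = 4000

Equilibrium: 550 - 5p = -80 + 4p gives p* = 70, q* = 200.
Demand choke price (qd = 0): p = 110.
CS = ½(110 − 70)(200) = 4000.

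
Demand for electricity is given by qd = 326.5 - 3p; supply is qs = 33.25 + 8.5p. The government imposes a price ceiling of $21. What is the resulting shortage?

Equilibrium price would be p* = 25.5, so the ceiling at 21 binds.
At p = 21: qd = 326.5 − 3(21) = 263.5, qs = 33.25 + 8.5(21) = 211.75.
Shortage = 263.5 − 211.75 = 51.75.

Shortage = 51.75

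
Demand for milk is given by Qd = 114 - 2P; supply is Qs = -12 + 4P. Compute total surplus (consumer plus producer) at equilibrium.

Equilibrium: 114 - 2P = -12 + 4P gives P* = 21, Q* = 72.
Demand choke price: P = 57; supply starts at P = 3.
CS = ½(57 − 21)(72) = 1296; PS = ½(21 − 3)(72) = 648.

Total surplus = 1944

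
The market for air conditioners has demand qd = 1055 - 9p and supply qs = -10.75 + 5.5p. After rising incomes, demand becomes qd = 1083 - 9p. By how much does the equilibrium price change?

Δp = 56/29

Original equilibrium: p* = 73.5, q* = 393.5.
New equilibrium: 1083 - 9p = -10.75 + 5.5p, so 1093.75 = 14.5p and p' = 4375/58; q' = 1083 − 9(4375/58) = 23439/58.
Change in price: 4375/58 − 73.5 = 56/29.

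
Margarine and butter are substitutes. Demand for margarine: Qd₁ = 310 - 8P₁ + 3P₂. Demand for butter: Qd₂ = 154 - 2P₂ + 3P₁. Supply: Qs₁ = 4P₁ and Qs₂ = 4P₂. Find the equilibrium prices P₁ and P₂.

P₁ = 258/7, P₂ = 926/21

Market 1: 310 - 8P₁ + 3P₂ = 4P₁ → 12P₁ - 3P₂ = 310.
Market 2: 6P₂ - 3P₁ = 154.
Eliminating P₂: 6×(1) + 3×(2) gives 63P₁ = 2322, so P₁ = 258/7.
Back-substitute into (2): P₂ = (154 + 3×258/7) / 6 = 926/21.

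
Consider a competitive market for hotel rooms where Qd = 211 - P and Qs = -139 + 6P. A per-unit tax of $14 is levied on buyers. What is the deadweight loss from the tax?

Deadweight loss = 84

Pre-tax equilibrium: P* = 50, Q* = 161.
Tax on buyers shifts demand to Qd = 211 − 1(P + 14) = 197 - P.
197 - P = -139 + 6P gives seller price Ps = 48; buyers pay Pb = 48 + 14 = 62.
New quantity: Q = 211 − 1(62) = 149.
DWL = ½ × 14 × (161 − 149) = 84.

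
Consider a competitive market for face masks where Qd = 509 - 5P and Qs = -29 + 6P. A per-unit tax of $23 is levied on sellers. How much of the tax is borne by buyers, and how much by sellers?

Pre-tax equilibrium: P* = 538/11, Q* = 2909/11.
Tax on sellers shifts supply to Qs = -29 + 6(P − 23) = -167 + 6P.
509 - 5P = -167 + 6P gives buyer price Pb = 676/11; sellers receive Ps = 676/11 − 23 = 423/11.
New quantity: Q = 509 − 5(676/11) = 2219/11.
Buyer burden = 676/11 − 538/11 = 138/11; seller burden = 538/11 − 423/11 = 115/11.

Buyers bear 138/11, sellers bear 115/11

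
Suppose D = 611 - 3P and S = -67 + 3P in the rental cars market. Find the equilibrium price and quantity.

P* = 113, Q* = 272

Set D = S: 611 - 3P = -67 + 3P.
678 = 6P, so P* = 113.
Q* = 611 − 3(113) = 272.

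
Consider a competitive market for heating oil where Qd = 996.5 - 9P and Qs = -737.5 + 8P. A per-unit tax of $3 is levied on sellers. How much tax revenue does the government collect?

Pre-tax equilibrium: P* = 102, Q* = 78.5.
Tax on sellers shifts supply to Qs = -737.5 + 8(P − 3) = -761.5 + 8P.
996.5 - 9P = -761.5 + 8P gives buyer price Pb = 1758/17; sellers receive Ps = 1758/17 − 3 = 1707/17.
New quantity: Q = 996.5 − 9(1758/17) = 2237/34.
Revenue = 3 × 2237/34 = 6711/34.

Tax revenue = 6711/34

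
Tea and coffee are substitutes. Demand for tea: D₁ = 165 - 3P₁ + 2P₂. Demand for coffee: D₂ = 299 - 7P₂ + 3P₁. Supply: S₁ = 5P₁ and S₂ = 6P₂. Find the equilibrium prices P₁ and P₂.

P₁ = 2743/98, P₂ = 2887/98

Market 1: 165 - 3P₁ + 2P₂ = 5P₁ → 8P₁ - 2P₂ = 165.
Market 2: 13P₂ - 3P₁ = 299.
Eliminating P₂: 13×(1) + 2×(2) gives 98P₁ = 2743, so P₁ = 2743/98.
Back-substitute into (2): P₂ = (299 + 3×2743/98) / 13 = 2887/98.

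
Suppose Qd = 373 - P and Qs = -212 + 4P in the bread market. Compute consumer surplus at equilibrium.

Equilibrium: 373 - P = -212 + 4P gives P* = 117, Q* = 256.
Demand choke price (Qd = 0): P = 373.
CS = ½(373 − 117)(256) = 32768.

Consumer surplus = 32768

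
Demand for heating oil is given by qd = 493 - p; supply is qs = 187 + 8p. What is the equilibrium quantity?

q* = 459

Set qd = qs: 493 - p = 187 + 8p.
306 = 9p, so p* = 34.
q* = 493 − 1(34) = 459.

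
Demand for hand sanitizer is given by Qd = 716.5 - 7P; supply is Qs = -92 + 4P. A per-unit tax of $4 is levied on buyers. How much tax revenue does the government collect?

Tax revenue = 8440/11

Pre-tax equilibrium: P* = 73.5, Q* = 202.
Tax on buyers shifts demand to Qd = 716.5 − 7(P + 4) = 688.5 - 7P.
688.5 - 7P = -92 + 4P gives seller price Ps = 1561/22; buyers pay Pb = 1561/22 + 4 = 1649/22.
New quantity: Q = 716.5 − 7(1649/22) = 2110/11.
Revenue = 4 × 2110/11 = 8440/11.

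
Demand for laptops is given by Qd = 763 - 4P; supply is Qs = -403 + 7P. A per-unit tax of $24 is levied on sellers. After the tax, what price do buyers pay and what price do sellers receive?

Pre-tax equilibrium: P* = 106, Q* = 339.
Tax on sellers shifts supply to Qs = -403 + 7(P − 24) = -571 + 7P.
763 - 4P = -571 + 7P gives buyer price Pb = 1334/11; sellers receive Ps = 1334/11 − 24 = 1070/11.
New quantity: Q = 763 − 4(1334/11) = 3057/11.

Buyers pay 1334/11, sellers receive 1070/11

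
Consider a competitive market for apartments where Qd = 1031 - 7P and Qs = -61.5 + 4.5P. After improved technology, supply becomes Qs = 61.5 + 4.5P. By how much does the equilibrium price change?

ΔP = -246/23

Original equilibrium: P* = 95, Q* = 366.
New equilibrium: 1031 - 7P = 61.5 + 4.5P, so 969.5 = 11.5P and P' = 1939/23; Q' = 1031 − 7(1939/23) = 10140/23.
Change in price: 1939/23 − 95 = -246/23.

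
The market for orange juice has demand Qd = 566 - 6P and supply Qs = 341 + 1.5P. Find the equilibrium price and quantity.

P* = 30, Q* = 386

Set Qd = Qs: 566 - 6P = 341 + 1.5P.
225 = 7.5P, so P* = 30.
Q* = 566 − 6(30) = 386.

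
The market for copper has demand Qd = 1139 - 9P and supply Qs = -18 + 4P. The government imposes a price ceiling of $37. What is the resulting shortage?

Shortage = 676

Equilibrium price would be P* = 89, so the ceiling at 37 binds.
At P = 37: Qd = 1139 − 9(37) = 806, Qs = -18 + 4(37) = 130.
Shortage = 806 − 130 = 676.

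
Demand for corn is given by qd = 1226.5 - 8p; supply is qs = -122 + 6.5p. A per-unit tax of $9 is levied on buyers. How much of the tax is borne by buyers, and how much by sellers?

Buyers bear 117/29, sellers bear 144/29

Pre-tax equilibrium: p* = 93, q* = 482.5.
Tax on buyers shifts demand to qd = 1226.5 − 8(p + 9) = 1154.5 - 8p.
1154.5 - 8p = -122 + 6.5p gives seller price ps = 2553/29; buyers pay pb = 2553/29 + 9 = 2814/29.
New quantity: q = 1226.5 − 8(2814/29) = 26113/58.
Buyer burden = 2814/29 − 93 = 117/29; seller burden = 93 − 2553/29 = 144/29.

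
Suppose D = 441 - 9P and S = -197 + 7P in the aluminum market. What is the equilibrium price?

Set D = S: 441 - 9P = -197 + 7P.
638 = 16P, so P* = 39.875.
Q* = 441 − 9(39.875) = 82.125.

P* = 39.875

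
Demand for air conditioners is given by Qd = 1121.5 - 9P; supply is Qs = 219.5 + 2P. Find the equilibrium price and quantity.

Set Qd = Qs: 1121.5 - 9P = 219.5 + 2P.
902 = 11P, so P* = 82.
Q* = 1121.5 − 9(82) = 383.5.

P* = 82, Q* = 383.5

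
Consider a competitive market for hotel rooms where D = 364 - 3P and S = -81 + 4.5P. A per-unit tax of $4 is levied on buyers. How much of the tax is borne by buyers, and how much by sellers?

Pre-tax equilibrium: P* = 178/3, Q* = 186.
Tax on buyers shifts demand to D = 364 − 3(P + 4) = 352 - 3P.
352 - 3P = -81 + 4.5P gives seller price Ps = 866/15; buyers pay Pb = 866/15 + 4 = 926/15.
New quantity: Q = 364 − 3(926/15) = 178.8.
Buyer burden = 926/15 − 178/3 = 2.4; seller burden = 178/3 − 866/15 = 1.6.

Buyers bear $2.4, sellers bear $1.6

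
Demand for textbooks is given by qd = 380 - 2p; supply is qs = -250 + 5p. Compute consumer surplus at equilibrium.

Equilibrium: 380 - 2p = -250 + 5p gives p* = 90, q* = 200.
Demand choke price (qd = 0): p = 190.
CS = ½(190 − 90)(200) = 10000.

Consumer surplus = 10000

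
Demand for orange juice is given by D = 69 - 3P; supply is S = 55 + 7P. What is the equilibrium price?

P* = 1.4

Set D = S: 69 - 3P = 55 + 7P.
14 = 10P, so P* = 1.4.
Q* = 69 − 3(1.4) = 64.8.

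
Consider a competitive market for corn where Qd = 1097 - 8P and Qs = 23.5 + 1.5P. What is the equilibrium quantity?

Set Qd = Qs: 1097 - 8P = 23.5 + 1.5P.
1073.5 = 9.5P, so P* = 113.
Q* = 1097 − 8(113) = 193.

Q* = 193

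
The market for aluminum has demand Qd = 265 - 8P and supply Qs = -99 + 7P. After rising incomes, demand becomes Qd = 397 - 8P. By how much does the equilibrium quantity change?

ΔQ = 61.6

Original equilibrium: P* = 364/15, Q* = 1063/15.
New equilibrium: 397 - 8P = -99 + 7P, so 496 = 15P and P' = 496/15; Q' = 397 − 8(496/15) = 1987/15.
Change in quantity: 1987/15 − 1063/15 = 61.6.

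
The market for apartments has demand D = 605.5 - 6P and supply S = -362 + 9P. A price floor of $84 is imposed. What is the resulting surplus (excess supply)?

Surplus = 292.5

Equilibrium price would be P* = 64.5, so the floor at 84 binds.
At P = 84: D = 101.5, S = 394.
Surplus = 394 − 101.5 = 292.5.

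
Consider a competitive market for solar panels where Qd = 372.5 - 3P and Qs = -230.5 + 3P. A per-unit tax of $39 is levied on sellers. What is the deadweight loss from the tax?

Pre-tax equilibrium: P* = 100.5, Q* = 71.
Tax on sellers shifts supply to Qs = -230.5 + 3(P − 39) = -347.5 + 3P.
372.5 - 3P = -347.5 + 3P gives buyer price Pb = 120; sellers receive Ps = 120 − 39 = 81.
New quantity: Q = 372.5 − 3(120) = 12.5.
DWL = ½ × 39 × (71 − 12.5) = 1140.75.

Deadweight loss = 1140.75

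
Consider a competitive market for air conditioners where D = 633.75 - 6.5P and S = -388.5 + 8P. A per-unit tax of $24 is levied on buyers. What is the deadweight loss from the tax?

Deadweight loss = 29952/29

Pre-tax equilibrium: P* = 70.5, Q* = 175.5.
Tax on buyers shifts demand to D = 633.75 − 6.5(P + 24) = 477.75 - 6.5P.
477.75 - 6.5P = -388.5 + 8P gives seller price Ps = 3465/58; buyers pay Pb = 3465/58 + 24 = 4857/58.
New quantity: Q = 633.75 − 6.5(4857/58) = 5187/58.
DWL = ½ × 24 × (175.5 − 5187/58) = 29952/29.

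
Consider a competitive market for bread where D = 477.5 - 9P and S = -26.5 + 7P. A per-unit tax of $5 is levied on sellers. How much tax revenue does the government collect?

Tax revenue = 871.5625

Pre-tax equilibrium: P* = 31.5, Q* = 194.
Tax on sellers shifts supply to S = -26.5 + 7(P − 5) = -61.5 + 7P.
477.5 - 9P = -61.5 + 7P gives buyer price Pb = 33.6875; sellers receive Ps = 33.6875 − 5 = 28.6875.
New quantity: Q = 477.5 − 9(33.6875) = 174.3125.
Revenue = 5 × 174.3125 = 871.5625.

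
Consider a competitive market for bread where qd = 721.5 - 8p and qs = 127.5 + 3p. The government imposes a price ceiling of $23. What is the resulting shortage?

Shortage = 341

Equilibrium price would be p* = 54, so the ceiling at 23 binds.
At p = 23: qd = 721.5 − 8(23) = 537.5, qs = 127.5 + 3(23) = 196.5.
Shortage = 537.5 − 196.5 = 341.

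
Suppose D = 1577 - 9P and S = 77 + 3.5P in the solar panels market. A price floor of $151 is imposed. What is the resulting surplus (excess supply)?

Surplus = 387.5

Equilibrium price would be P* = 120, so the floor at 151 binds.
At P = 151: D = 218, S = 605.5.
Surplus = 605.5 − 218 = 387.5.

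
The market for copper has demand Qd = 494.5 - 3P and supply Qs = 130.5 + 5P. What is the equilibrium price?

Set Qd = Qs: 494.5 - 3P = 130.5 + 5P.
364 = 8P, so P* = 45.5.
Q* = 494.5 − 3(45.5) = 358.

P* = 45.5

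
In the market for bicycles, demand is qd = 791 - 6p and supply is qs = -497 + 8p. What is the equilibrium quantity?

q* = 239

Set qd = qs: 791 - 6p = -497 + 8p.
1288 = 14p, so p* = 92.
q* = 791 − 6(92) = 239.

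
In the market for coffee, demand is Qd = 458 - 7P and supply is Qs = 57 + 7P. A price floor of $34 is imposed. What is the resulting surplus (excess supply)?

Surplus = 75

Equilibrium price would be P* = 401/14, so the floor at 34 binds.
At P = 34: Qd = 220, Qs = 295.
Surplus = 295 − 220 = 75.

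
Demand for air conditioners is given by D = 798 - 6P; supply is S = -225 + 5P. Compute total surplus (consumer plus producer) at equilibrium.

Equilibrium: 798 - 6P = -225 + 5P gives P* = 93, Q* = 240.
Demand choke price: P = 133; supply starts at P = 45.
CS = ½(133 − 93)(240) = 4800; PS = ½(93 − 45)(240) = 5760.

Total surplus = 10560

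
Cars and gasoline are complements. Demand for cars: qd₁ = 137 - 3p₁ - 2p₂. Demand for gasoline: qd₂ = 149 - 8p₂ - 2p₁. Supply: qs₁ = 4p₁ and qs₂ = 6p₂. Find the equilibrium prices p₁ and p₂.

Market 1: 137 - 3p₁ - 2p₂ = 4p₁ → 7p₁ + 2p₂ = 137.
Market 2: 14p₂ + 2p₁ = 149.
Eliminating p₂: 14×(1) − 2×(2) gives 94p₁ = 1620, so p₁ = 810/47.
Back-substitute into (2): p₂ = (149 − 2×810/47) / 14 = 769/94.

p₁ = 810/47, p₂ = 769/94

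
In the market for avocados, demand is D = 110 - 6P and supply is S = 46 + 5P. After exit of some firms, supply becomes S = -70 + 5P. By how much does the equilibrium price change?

Original equilibrium: P* = 64/11, Q* = 826/11.
New equilibrium: 110 - 6P = -70 + 5P, so 180 = 11P and P' = 180/11; Q' = 110 − 6(180/11) = 130/11.
Change in price: 180/11 − 64/11 = 116/11.

ΔP = 116/11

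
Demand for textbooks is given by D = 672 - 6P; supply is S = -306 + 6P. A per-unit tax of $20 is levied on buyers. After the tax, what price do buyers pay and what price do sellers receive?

Buyers pay $91.5, sellers receive $71.5

Pre-tax equilibrium: P* = 81.5, Q* = 183.
Tax on buyers shifts demand to D = 672 − 6(P + 20) = 552 - 6P.
552 - 6P = -306 + 6P gives seller price Ps = 71.5; buyers pay Pb = 71.5 + 20 = 91.5.
New quantity: Q = 672 − 6(91.5) = 123.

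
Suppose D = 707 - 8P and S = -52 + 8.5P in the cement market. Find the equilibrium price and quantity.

Set D = S: 707 - 8P = -52 + 8.5P.
759 = 16.5P, so P* = 46.
Q* = 707 − 8(46) = 339.

P* = 46, Q* = 339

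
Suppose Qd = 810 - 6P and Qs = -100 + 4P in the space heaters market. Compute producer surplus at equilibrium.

Producer surplus = 8712

Equilibrium: 810 - 6P = -100 + 4P gives P* = 91, Q* = 264.
Supply starts at P = 25 (where Qs = 0).
PS = ½(91 − 25)(264) = 8712.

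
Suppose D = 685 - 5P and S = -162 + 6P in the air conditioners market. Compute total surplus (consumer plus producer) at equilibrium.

Total surplus = 16500

Equilibrium: 685 - 5P = -162 + 6P gives P* = 77, Q* = 300.
Demand choke price: P = 137; supply starts at P = 27.
CS = ½(137 − 77)(300) = 9000; PS = ½(77 − 27)(300) = 7500.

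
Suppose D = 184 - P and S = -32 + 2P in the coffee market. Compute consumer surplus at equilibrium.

Equilibrium: 184 - P = -32 + 2P gives P* = 72, Q* = 112.
Demand choke price (D = 0): P = 184.
CS = ½(184 − 72)(112) = 6272.

Consumer surplus = 6272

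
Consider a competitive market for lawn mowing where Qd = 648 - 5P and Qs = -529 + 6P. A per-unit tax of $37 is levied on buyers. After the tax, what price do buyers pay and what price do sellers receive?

Buyers pay 1399/11, sellers receive 992/11

Pre-tax equilibrium: P* = 107, Q* = 113.
Tax on buyers shifts demand to Qd = 648 − 5(P + 37) = 463 - 5P.
463 - 5P = -529 + 6P gives seller price Ps = 992/11; buyers pay Pb = 992/11 + 37 = 1399/11.
New quantity: Q = 648 − 5(1399/11) = 133/11.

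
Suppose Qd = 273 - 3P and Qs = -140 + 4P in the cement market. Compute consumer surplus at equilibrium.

Equilibrium: 273 - 3P = -140 + 4P gives P* = 59, Q* = 96.
Demand choke price (Qd = 0): P = 91.
CS = ½(91 − 59)(96) = 1536.

Consumer surplus = 1536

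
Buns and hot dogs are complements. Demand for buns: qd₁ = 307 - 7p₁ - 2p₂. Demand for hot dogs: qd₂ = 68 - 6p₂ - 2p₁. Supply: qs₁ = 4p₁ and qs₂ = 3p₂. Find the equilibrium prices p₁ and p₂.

Market 1: 307 - 7p₁ - 2p₂ = 4p₁ → 11p₁ + 2p₂ = 307.
Market 2: 9p₂ + 2p₁ = 68.
Eliminating p₂: 9×(1) − 2×(2) gives 95p₁ = 2627, so p₁ = 2627/95.
Back-substitute into (2): p₂ = (68 − 2×2627/95) / 9 = 134/95.

p₁ = 2627/95, p₂ = 134/95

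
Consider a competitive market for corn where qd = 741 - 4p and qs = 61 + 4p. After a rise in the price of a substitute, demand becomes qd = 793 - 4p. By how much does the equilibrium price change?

Δp = 6.5

Original equilibrium: p* = 85, q* = 401.
New equilibrium: 793 - 4p = 61 + 4p, so 732 = 8p and p' = 91.5; q' = 793 − 4(91.5) = 427.
Change in price: 91.5 − 85 = 6.5.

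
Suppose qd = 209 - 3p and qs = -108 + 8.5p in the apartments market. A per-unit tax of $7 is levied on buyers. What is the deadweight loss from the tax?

Pre-tax equilibrium: p* = 634/23, q* = 2905/23.
Tax on buyers shifts demand to qd = 209 − 3(p + 7) = 188 - 3p.
188 - 3p = -108 + 8.5p gives seller price ps = 592/23; buyers pay pb = 592/23 + 7 = 753/23.
New quantity: q = 209 − 3(753/23) = 2548/23.
DWL = ½ × 7 × (2905/23 − 2548/23) = 2499/46.

Deadweight loss = 2499/46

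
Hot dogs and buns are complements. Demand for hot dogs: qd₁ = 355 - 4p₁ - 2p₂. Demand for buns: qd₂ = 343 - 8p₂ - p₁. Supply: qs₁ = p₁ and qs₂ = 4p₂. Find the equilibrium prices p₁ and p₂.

Market 1: 355 - 4p₁ - 2p₂ = p₁ → 5p₁ + 2p₂ = 355.
Market 2: 12p₂ + p₁ = 343.
Eliminating p₂: 12×(1) − 2×(2) gives 58p₁ = 3574, so p₁ = 1787/29.
Back-substitute into (2): p₂ = (343 − 1×1787/29) / 12 = 680/29.

p₁ = 1787/29, p₂ = 680/29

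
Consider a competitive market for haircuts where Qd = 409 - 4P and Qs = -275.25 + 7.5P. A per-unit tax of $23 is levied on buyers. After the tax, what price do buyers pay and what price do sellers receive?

Pre-tax equilibrium: P* = 59.5, Q* = 171.
Tax on buyers shifts demand to Qd = 409 − 4(P + 23) = 317 - 4P.
317 - 4P = -275.25 + 7.5P gives seller price Ps = 51.5; buyers pay Pb = 51.5 + 23 = 74.5.
New quantity: Q = 409 − 4(74.5) = 111.

Buyers pay $74.5, sellers receive $51.5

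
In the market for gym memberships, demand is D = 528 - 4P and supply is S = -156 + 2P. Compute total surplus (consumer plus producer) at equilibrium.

Equilibrium: 528 - 4P = -156 + 2P gives P* = 114, Q* = 72.
Demand choke price: P = 132; supply starts at P = 78.
CS = ½(132 − 114)(72) = 648; PS = ½(114 − 78)(72) = 1296.

Total surplus = 1944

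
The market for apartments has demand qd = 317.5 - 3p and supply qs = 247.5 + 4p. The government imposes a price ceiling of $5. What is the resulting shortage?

Equilibrium price would be p* = 10, so the ceiling at 5 binds.
At p = 5: qd = 317.5 − 3(5) = 302.5, qs = 247.5 + 4(5) = 267.5.
Shortage = 302.5 − 267.5 = 35.

Shortage = 35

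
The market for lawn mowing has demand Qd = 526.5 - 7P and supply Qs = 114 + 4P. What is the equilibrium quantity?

Q* = 264

Set Qd = Qs: 526.5 - 7P = 114 + 4P.
412.5 = 11P, so P* = 37.5.
Q* = 526.5 − 7(37.5) = 264.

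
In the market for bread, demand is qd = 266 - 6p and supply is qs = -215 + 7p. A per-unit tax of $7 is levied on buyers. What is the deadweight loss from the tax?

Deadweight loss = 1029/13

Pre-tax equilibrium: p* = 37, q* = 44.
Tax on buyers shifts demand to qd = 266 − 6(p + 7) = 224 - 6p.
224 - 6p = -215 + 7p gives seller price ps = 439/13; buyers pay pb = 439/13 + 7 = 530/13.
New quantity: q = 266 − 6(530/13) = 278/13.
DWL = ½ × 7 × (44 − 278/13) = 1029/13.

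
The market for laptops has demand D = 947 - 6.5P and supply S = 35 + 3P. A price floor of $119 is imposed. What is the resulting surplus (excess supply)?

Surplus = 218.5

Equilibrium price would be P* = 96, so the floor at 119 binds.
At P = 119: D = 173.5, S = 392.
Surplus = 392 − 173.5 = 218.5.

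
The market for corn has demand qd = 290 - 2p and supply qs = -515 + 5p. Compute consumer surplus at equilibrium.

Equilibrium: 290 - 2p = -515 + 5p gives p* = 115, q* = 60.
Demand choke price (qd = 0): p = 145.
CS = ½(145 − 115)(60) = 900.

Consumer surplus = 900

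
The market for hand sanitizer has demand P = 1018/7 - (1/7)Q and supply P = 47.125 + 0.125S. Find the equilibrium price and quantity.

P* = 93, Q* = 367

Set the two price expressions equal: 1018/7 - (1/7)Q = 47.125 + 0.125Q.
5505/56 = (15/56)Q, so Q* = 367.
P* = 1018/7 − (1/7)(367) = 93.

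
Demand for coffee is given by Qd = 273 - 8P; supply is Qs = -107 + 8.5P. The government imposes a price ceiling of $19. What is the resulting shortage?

Equilibrium price would be P* = 760/33, so the ceiling at 19 binds.
At P = 19: Qd = 273 − 8(19) = 121, Qs = -107 + 8.5(19) = 54.5.
Shortage = 121 − 54.5 = 66.5.

Shortage = 66.5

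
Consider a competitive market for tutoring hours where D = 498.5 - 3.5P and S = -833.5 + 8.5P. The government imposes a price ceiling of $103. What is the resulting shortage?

Shortage = 96

Equilibrium price would be P* = 111, so the ceiling at 103 binds.
At P = 103: D = 498.5 − 3.5(103) = 138, S = -833.5 + 8.5(103) = 42.
Shortage = 138 − 42 = 96.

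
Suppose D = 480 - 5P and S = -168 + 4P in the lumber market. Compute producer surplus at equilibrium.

Equilibrium: 480 - 5P = -168 + 4P gives P* = 72, Q* = 120.
Supply starts at P = 42 (where S = 0).
PS = ½(72 − 42)(120) = 1800.

Producer surplus = 1800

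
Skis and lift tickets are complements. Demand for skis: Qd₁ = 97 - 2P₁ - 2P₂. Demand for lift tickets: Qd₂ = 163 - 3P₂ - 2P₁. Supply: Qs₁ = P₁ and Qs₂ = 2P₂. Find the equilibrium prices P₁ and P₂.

Market 1: 97 - 2P₁ - 2P₂ = P₁ → 3P₁ + 2P₂ = 97.
Market 2: 5P₂ + 2P₁ = 163.
Eliminating P₂: 5×(1) − 2×(2) gives 11P₁ = 159, so P₁ = 159/11.
Back-substitute into (2): P₂ = (163 − 2×159/11) / 5 = 295/11.

P₁ = 159/11, P₂ = 295/11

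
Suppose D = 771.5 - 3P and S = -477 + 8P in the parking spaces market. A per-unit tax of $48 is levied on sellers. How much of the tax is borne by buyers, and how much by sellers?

Buyers bear 384/11, sellers bear 144/11

Pre-tax equilibrium: P* = 113.5, Q* = 431.
Tax on sellers shifts supply to S = -477 + 8(P − 48) = -861 + 8P.
771.5 - 3P = -861 + 8P gives buyer price Pb = 3265/22; sellers receive Ps = 3265/22 − 48 = 2209/22.
New quantity: Q = 771.5 − 3(3265/22) = 3589/11.
Buyer burden = 3265/22 − 113.5 = 384/11; seller burden = 113.5 − 2209/22 = 144/11.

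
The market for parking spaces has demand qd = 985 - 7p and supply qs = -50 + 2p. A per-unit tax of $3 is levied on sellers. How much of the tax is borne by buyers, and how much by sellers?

Pre-tax equilibrium: p* = 115, q* = 180.
Tax on sellers shifts supply to qs = -50 + 2(p − 3) = -56 + 2p.
985 - 7p = -56 + 2p gives buyer price pb = 347/3; sellers receive ps = 347/3 − 3 = 338/3.
New quantity: q = 985 − 7(347/3) = 526/3.
Buyer burden = 347/3 − 115 = 2/3; seller burden = 115 − 338/3 = 7/3.

Buyers bear 2/3, sellers bear 7/3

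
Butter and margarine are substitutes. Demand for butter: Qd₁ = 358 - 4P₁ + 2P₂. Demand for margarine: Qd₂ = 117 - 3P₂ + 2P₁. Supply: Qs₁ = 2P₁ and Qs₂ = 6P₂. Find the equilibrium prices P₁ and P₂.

P₁ = 69.12, P₂ = 28.36

Market 1: 358 - 4P₁ + 2P₂ = 2P₁ → 6P₁ - 2P₂ = 358.
Market 2: 9P₂ - 2P₁ = 117.
Eliminating P₂: 9×(1) + 2×(2) gives 50P₁ = 3456, so P₁ = 69.12.
Back-substitute into (2): P₂ = (117 + 2×69.12) / 9 = 28.36.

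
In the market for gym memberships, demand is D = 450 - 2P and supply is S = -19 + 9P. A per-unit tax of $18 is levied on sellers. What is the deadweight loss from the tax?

Deadweight loss = 2916/11

Pre-tax equilibrium: P* = 469/11, Q* = 4012/11.
Tax on sellers shifts supply to S = -19 + 9(P − 18) = -181 + 9P.
450 - 2P = -181 + 9P gives buyer price Pb = 631/11; sellers receive Ps = 631/11 − 18 = 433/11.
New quantity: Q = 450 − 2(631/11) = 3688/11.
DWL = ½ × 18 × (4012/11 − 3688/11) = 2916/11.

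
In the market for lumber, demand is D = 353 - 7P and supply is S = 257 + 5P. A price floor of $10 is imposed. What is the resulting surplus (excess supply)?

Equilibrium price would be P* = 8, so the floor at 10 binds.
At P = 10: D = 283, S = 307.
Surplus = 307 − 283 = 24.

Surplus = 24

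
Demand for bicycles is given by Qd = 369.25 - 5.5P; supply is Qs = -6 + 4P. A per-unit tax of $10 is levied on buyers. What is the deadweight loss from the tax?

Pre-tax equilibrium: P* = 39.5, Q* = 152.
Tax on buyers shifts demand to Qd = 369.25 − 5.5(P + 10) = 314.25 - 5.5P.
314.25 - 5.5P = -6 + 4P gives seller price Ps = 1281/38; buyers pay Pb = 1281/38 + 10 = 1661/38.
New quantity: Q = 369.25 − 5.5(1661/38) = 2448/19.
DWL = ½ × 10 × (152 − 2448/19) = 2200/19.

Deadweight loss = 2200/19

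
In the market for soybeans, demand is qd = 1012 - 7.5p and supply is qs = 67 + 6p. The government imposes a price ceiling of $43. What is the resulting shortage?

Shortage = 364.5

Equilibrium price would be p* = 70, so the ceiling at 43 binds.
At p = 43: qd = 1012 − 7.5(43) = 689.5, qs = 67 + 6(43) = 325.
Shortage = 689.5 − 325 = 364.5.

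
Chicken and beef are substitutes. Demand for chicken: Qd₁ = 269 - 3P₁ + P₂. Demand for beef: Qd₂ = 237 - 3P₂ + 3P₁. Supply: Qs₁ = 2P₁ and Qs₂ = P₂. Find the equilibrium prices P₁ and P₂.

P₁ = 1313/17, P₂ = 1992/17

Market 1: 269 - 3P₁ + P₂ = 2P₁ → 5P₁ - P₂ = 269.
Market 2: 4P₂ - 3P₁ = 237.
Eliminating P₂: 4×(1) + 1×(2) gives 17P₁ = 1313, so P₁ = 1313/17.
Back-substitute into (2): P₂ = (237 + 3×1313/17) / 4 = 1992/17.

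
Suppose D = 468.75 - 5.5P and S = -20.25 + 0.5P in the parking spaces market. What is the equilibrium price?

Set D = S: 468.75 - 5.5P = -20.25 + 0.5P.
489 = 6P, so P* = 81.5.
Q* = 468.75 − 5.5(81.5) = 20.5.

P* = 81.5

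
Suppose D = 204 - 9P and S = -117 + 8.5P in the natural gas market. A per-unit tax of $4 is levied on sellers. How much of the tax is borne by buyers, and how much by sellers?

Buyers bear 68/35, sellers bear 72/35

Pre-tax equilibrium: P* = 642/35, Q* = 1362/35.
Tax on sellers shifts supply to S = -117 + 8.5(P − 4) = -151 + 8.5P.
204 - 9P = -151 + 8.5P gives buyer price Pb = 142/7; sellers receive Ps = 142/7 − 4 = 114/7.
New quantity: Q = 204 − 9(142/7) = 150/7.
Buyer burden = 142/7 − 642/35 = 68/35; seller burden = 642/35 − 114/7 = 72/35.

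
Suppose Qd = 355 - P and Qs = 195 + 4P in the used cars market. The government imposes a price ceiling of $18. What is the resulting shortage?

Equilibrium price would be P* = 32, so the ceiling at 18 binds.
At P = 18: Qd = 355 − 1(18) = 337, Qs = 195 + 4(18) = 267.
Shortage = 337 − 267 = 70.

Shortage = 70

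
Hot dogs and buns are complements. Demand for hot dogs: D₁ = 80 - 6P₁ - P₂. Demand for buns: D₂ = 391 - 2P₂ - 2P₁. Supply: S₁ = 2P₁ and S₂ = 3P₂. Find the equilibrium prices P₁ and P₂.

P₁ = 9/38, P₂ = 1484/19

Market 1: 80 - 6P₁ - P₂ = 2P₁ → 8P₁ + P₂ = 80.
Market 2: 5P₂ + 2P₁ = 391.
Eliminating P₂: 5×(1) − 1×(2) gives 38P₁ = 9, so P₁ = 9/38.
Back-substitute into (2): P₂ = (391 − 2×9/38) / 5 = 1484/19.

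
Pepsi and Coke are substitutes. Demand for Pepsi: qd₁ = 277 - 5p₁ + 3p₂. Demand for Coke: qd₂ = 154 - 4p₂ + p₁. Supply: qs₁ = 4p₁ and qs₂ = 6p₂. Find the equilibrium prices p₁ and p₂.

p₁ = 3232/87, p₂ = 1663/87

Market 1: 277 - 5p₁ + 3p₂ = 4p₁ → 9p₁ - 3p₂ = 277.
Market 2: 10p₂ - p₁ = 154.
Eliminating p₂: 10×(1) + 3×(2) gives 87p₁ = 3232, so p₁ = 3232/87.
Back-substitute into (2): p₂ = (154 + 1×3232/87) / 10 = 1663/87.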